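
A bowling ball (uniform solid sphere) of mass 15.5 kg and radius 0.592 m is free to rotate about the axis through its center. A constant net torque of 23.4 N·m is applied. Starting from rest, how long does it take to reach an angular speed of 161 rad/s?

t ≈ 15.0 s

I = (2/5)MR² = (2/5)(15.5)(0.592)² = 2.173 kg·m².
α = τ/I = 23.4/2.173 = 10.77 rad/s².
ω = αt ⇒ t = ω/α = 161/10.77 = 14.95 s.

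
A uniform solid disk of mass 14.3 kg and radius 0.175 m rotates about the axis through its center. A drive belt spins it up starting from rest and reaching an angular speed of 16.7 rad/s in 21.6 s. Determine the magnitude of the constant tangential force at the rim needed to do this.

F ≈ 0.967 N

I = ½MR² = (1/2)(14.3)(0.175)² = 0.2190 kg·m².
α = Δω/Δt = (16.7 − 0)/21.6 = 0.7731 rad/s².
The required torque is τ = Iα = (0.2190)(0.7731) = 0.1693 N·m.
A tangential force at the rim gives τ = FR, so F = τ/R = 0.1693/0.175 = 0.9674 N.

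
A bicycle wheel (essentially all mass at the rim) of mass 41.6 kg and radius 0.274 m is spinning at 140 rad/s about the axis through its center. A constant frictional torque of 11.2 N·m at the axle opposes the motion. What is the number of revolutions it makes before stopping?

I = MR² = (41.6)(0.274)² = 3.123 kg·m².
The net torque has magnitude 11.2 N·m, opposing ω.
|α| = τ/I = 11.20/3.123 = 3.586 rad/s² (deceleration).
ω² = ω₀² − 2|α|θ with ω = 0 ⇒ θ = ω₀²/(2|α|) = 2733 rad = 434.9 rev.

≈ 435 revolutions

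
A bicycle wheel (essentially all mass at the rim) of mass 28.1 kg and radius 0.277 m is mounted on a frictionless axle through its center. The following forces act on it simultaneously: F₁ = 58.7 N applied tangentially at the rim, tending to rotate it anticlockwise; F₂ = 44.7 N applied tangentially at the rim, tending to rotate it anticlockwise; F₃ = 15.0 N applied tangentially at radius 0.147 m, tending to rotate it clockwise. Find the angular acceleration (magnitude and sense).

α ≈ 12.3 rad/s², anticlockwise

I = MR² = (28.1)(0.277)² = 2.156 kg·m².
Taking anticlockwise as positive: τ₁ = +(58.7)(0.277) = +16.26 N·m; τ₂ = +(44.7)(0.277) = +12.38 N·m; τ₃ = −(15.0)(0.147) = −2.205 N·m.
Net torque τ = 26.44 N·m.
α = τ/I = 26.44/2.156 = 12.26 rad/s².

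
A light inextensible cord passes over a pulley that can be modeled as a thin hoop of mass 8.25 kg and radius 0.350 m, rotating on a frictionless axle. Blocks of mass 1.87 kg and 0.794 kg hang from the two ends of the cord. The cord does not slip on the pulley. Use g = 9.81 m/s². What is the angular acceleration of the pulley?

α ≈ 2.76 rad/s²

I = MR² = (8.25)(0.350)² = 1.011 kg·m².
Heavier block: m₁g − T₁ = m₁a. Lighter block: T₂ − m₂g = m₂a.
Pulley: (T₁ − T₂)R = Iα = I(a/R), so T₁ − T₂ = (I/R²)a = 1·M_p a = 8.250·a.
Adding the three: (m₁ − m₂)g = (m₁ + m₂ + 8.250)a, so a = (1.87 − 0.794)(9.81)/(1.87 + 0.794 + 8.250) = 0.9672 m/s².
α = a/R = 0.9672/0.350 = 2.763 rad/s².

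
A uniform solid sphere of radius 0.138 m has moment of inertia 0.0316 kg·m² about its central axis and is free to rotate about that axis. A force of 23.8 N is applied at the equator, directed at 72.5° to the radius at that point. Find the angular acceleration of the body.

Only the tangential component produces torque: τ = F R sinθ = (23.8)(0.138) sin 72.5° = 3.132 N·m.
From τ = Iα: α = 3.132/0.03160 = 99.13 rad/s².

α ≈ 99.1 rad/s²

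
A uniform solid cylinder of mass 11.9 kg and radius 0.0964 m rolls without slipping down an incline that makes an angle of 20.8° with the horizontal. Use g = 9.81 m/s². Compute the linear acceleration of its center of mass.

a ≈ 2.32 m/s²

Translation along the incline: Mg sinθ − f = Ma.
Rotation about the center: fR = Iα with I = ½MR². No-slip gives a = αR, so f = (I/R²)a = (1/2)M a.
Substituting: Mg sinθ = (1 + 0.5000)Ma, so a = g sinθ/(1 + 0.5000) = (9.81) sin 20.8° / 1.500 = 2.322 m/s².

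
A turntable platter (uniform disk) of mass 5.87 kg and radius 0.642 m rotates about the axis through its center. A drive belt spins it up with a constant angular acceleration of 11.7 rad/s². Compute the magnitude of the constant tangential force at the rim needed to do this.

I = ½MR² = (1/2)(5.87)(0.642)² = 1.210 kg·m².
The required torque is τ = Iα = (1.210)(11.70) = 14.15 N·m.
A tangential force at the rim gives τ = FR, so F = τ/R = 14.15/0.642 = 22.05 N.

F ≈ 22.0 N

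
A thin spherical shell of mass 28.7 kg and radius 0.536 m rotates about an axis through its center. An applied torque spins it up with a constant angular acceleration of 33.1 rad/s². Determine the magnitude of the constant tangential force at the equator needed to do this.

F ≈ 339 N

I = (2/3)MR² = (2/3)(28.7)(0.536)² = 5.497 kg·m².
The required torque is τ = Iα = (5.497)(33.10) = 181.9 N·m.
A tangential force at the equator gives τ = FR, so F = τ/R = 181.9/0.536 = 339.5 N.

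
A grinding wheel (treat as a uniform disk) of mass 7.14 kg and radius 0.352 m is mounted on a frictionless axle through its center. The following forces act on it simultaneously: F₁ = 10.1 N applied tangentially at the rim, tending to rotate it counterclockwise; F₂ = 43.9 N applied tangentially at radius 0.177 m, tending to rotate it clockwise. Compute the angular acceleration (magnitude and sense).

I = ½MR² = (1/2)(7.14)(0.352)² = 0.4423 kg·m².
Taking counterclockwise as positive: τ₁ = +(10.1)(0.352) = +3.555 N·m; τ₂ = −(43.9)(0.177) = −7.770 N·m.
Net torque τ = -4.215 N·m.
α = τ/I = -4.215/0.4423 = -9.529 rad/s².

α ≈ 9.53 rad/s², clockwise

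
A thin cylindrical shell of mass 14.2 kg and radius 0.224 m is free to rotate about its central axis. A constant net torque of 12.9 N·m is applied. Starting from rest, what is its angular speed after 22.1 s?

I = MR² = (14.2)(0.224)² = 0.7125 kg·m².
α = τ/I = 12.9/0.7125 = 18.11 rad/s².
ω = ω₀ + αt = 0 + (18.11)(22.1) = 400.1 rad/s.

ω ≈ 400 rad/s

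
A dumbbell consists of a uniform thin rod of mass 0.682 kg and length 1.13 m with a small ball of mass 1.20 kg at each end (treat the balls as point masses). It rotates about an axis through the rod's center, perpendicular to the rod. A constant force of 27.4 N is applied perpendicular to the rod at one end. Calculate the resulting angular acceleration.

I_rod = (1/12)ML² = (1/12)(0.682)(1.13)² = 0.07257 kg·m².
I_balls = 2·m·(L/2)² = 2(1.20)(0.5650)² = 0.7661 kg·m².
Total I = 0.8387 kg·m².
τ = F·(L/2) = (27.4)(0.565) = 15.48 N·m.
α = τ/I = 15.48/0.8387 = 18.46 rad/s².

α ≈ 18.5 rad/s²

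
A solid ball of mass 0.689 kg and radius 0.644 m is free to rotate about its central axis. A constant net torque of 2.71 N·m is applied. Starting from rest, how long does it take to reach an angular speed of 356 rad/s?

t ≈ 15.0 s

I = (2/5)MR² = (2/5)(0.689)(0.644)² = 0.1143 kg·m².
α = τ/I = 2.71/0.1143 = 23.71 rad/s².
ω = αt ⇒ t = ω/α = 356/23.71 = 15.02 s.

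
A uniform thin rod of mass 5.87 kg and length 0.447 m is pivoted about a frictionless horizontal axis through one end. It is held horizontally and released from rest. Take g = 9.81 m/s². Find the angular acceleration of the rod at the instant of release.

About the pivot, I = (1/3)ML² = (1/3)(5.87)(0.447)² = 0.3910 kg·m².
The weight acts at the center, a distance L/2 = 0.2235 m from the pivot; τ = Mg(L/2) = 12.87 N·m.
α = τ/I = 12.87/0.3910 = 32.92 rad/s².

α ≈ 32.9 rad/s²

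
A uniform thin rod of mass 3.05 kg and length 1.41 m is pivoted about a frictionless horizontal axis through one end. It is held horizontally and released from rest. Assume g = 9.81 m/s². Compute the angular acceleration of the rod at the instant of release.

α ≈ 10.4 rad/s²

About the pivot, I = (1/3)ML² = (1/3)(3.05)(1.41)² = 2.021 kg·m².
The weight acts at the center, a distance L/2 = 0.7050 m from the pivot; τ = Mg(L/2) = 21.09 N·m.
α = τ/I = 21.09/2.021 = 10.44 rad/s².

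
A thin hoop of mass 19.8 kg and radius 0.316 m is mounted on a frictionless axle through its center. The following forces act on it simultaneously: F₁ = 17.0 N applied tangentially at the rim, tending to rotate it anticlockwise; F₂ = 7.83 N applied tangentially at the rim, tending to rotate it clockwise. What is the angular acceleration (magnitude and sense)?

I = MR² = (19.8)(0.316)² = 1.977 kg·m².
Taking anticlockwise as positive: τ₁ = +(17.0)(0.316) = +5.372 N·m; τ₂ = −(7.83)(0.316) = −2.474 N·m.
Net torque τ = 2.898 N·m.
α = τ/I = 2.898/1.977 = 1.466 rad/s².

α ≈ 1.47 rad/s², anticlockwise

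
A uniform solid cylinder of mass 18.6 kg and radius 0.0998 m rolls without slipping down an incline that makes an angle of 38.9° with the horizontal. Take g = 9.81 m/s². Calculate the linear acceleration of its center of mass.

Translation along the incline: Mg sinθ − f = Ma.
Rotation about the center: fR = Iα with I = ½MR². No-slip gives a = αR, so f = (I/R²)a = (1/2)M a.
Substituting: Mg sinθ = (1 + 0.5000)Ma, so a = g sinθ/(1 + 0.5000) = (9.81) sin 38.9° / 1.500 = 4.107 m/s².

a ≈ 4.11 m/s²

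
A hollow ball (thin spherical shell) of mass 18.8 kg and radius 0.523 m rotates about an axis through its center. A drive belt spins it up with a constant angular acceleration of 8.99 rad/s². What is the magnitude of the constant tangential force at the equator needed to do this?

F ≈ 58.9 N

I = (2/3)MR² = (2/3)(18.8)(0.523)² = 3.428 kg·m².
The required torque is τ = Iα = (3.428)(8.990) = 30.82 N·m.
A tangential force at the equator gives τ = FR, so F = τ/R = 30.82/0.523 = 58.93 N.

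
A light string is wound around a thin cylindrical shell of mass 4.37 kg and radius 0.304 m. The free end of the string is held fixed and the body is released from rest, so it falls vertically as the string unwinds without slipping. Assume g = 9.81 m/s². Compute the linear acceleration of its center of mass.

Translation: Mg − T = Ma. Rotation about the center: TR = Iα with I = MR².
With a = αR: T = (I/R²)a = M a, so Mg = (1 + 1.000)Ma.
a = g/(1 + 1.000) = 9.81/2.000 = 4.905 m/s².

a ≈ 4.91 m/s²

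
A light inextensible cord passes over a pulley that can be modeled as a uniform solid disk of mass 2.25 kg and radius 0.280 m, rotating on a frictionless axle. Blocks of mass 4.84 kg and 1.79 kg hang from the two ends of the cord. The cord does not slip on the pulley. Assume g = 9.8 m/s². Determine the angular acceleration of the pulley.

α ≈ 13.8 rad/s²

I = ½MR² = (1/2)(2.25)(0.280)² = 0.08820 kg·m².
Heavier block: m₁g − T₁ = m₁a. Lighter block: T₂ − m₂g = m₂a.
Pulley: (T₁ − T₂)R = Iα = I(a/R), so T₁ − T₂ = (I/R²)a = (1/2)M_p a = 1.125·a.
Adding the three: (m₁ − m₂)g = (m₁ + m₂ + 1.125)a, so a = (4.84 − 1.79)(9.8)/(4.84 + 1.79 + 1.125) = 3.854 m/s².
α = a/R = 3.854/0.280 = 13.77 rad/s².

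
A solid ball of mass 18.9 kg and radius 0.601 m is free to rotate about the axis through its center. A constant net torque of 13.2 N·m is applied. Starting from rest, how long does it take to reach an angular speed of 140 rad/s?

t ≈ 29.0 s

I = (2/5)MR² = (2/5)(18.9)(0.601)² = 2.731 kg·m².
α = τ/I = 13.2/2.731 = 4.834 rad/s².
ω = αt ⇒ t = ω/α = 140/4.834 = 28.96 s.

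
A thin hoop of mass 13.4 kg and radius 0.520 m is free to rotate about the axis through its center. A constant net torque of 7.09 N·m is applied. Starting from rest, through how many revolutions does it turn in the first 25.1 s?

≈ 98.1 revolutions

I = MR² = (13.4)(0.520)² = 3.623 kg·m².
α = τ/I = 7.09/3.623 = 1.957 rad/s².
θ = ½αt² = ½(1.957)(25.1)² = 616.4 rad.
Revolutions = θ/(2π) = 98.10.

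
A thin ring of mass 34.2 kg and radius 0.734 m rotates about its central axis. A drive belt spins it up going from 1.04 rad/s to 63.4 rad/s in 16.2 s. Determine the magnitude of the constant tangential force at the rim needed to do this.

F ≈ 96.6 N

I = MR² = (34.2)(0.734)² = 18.43 kg·m².
α = Δω/Δt = (63.4 − 1.04)/16.2 = 3.849 rad/s².
The required torque is τ = Iα = (18.43)(3.849) = 70.93 N·m.
A tangential force at the rim gives τ = FR, so F = τ/R = 70.93/0.734 = 96.63 N.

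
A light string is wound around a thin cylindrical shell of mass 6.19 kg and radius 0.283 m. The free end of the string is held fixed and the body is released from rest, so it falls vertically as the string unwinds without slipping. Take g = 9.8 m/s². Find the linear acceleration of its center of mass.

Translation: Mg − T = Ma. Rotation about the center: TR = Iα with I = MR².
With a = αR: T = (I/R²)a = M a, so Mg = (1 + 1.000)Ma.
a = g/(1 + 1.000) = 9.8/2.000 = 4.900 m/s².

a ≈ 4.90 m/s²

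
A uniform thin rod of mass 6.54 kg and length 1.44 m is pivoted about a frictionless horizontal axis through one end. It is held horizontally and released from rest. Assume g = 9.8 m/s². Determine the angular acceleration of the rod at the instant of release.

α ≈ 10.2 rad/s²

About the pivot, I = (1/3)ML² = (1/3)(6.54)(1.44)² = 4.520 kg·m².
The weight acts at the center, a distance L/2 = 0.7200 m from the pivot; τ = Mg(L/2) = 46.15 N·m.
α = τ/I = 46.15/4.520 = 10.21 rad/s².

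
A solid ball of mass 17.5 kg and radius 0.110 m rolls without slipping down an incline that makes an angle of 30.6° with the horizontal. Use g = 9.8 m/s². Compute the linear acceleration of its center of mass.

Translation along the incline: Mg sinθ − f = Ma.
Rotation about the center: fR = Iα with I = (2/5)MR². No-slip gives a = αR, so f = (I/R²)a = (2/5)M a.
Substituting: Mg sinθ = (1 + 0.4000)Ma, so a = g sinθ/(1 + 0.4000) = (9.8) sin 30.6° / 1.400 = 3.563 m/s².

a ≈ 3.56 m/s²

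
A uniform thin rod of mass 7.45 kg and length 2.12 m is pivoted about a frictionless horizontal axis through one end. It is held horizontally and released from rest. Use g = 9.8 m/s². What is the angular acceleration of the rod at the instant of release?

About the pivot, I = (1/3)ML² = (1/3)(7.45)(2.12)² = 11.16 kg·m².
The weight acts at the center, a distance L/2 = 1.060 m from the pivot; τ = Mg(L/2) = 77.39 N·m.
α = τ/I = 77.39/11.16 = 6.934 rad/s².

α ≈ 6.93 rad/s²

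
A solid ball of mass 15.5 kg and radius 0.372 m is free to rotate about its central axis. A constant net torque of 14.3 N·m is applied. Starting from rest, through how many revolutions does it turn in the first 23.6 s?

≈ 739 revolutions

I = (2/5)MR² = (2/5)(15.5)(0.372)² = 0.8580 kg·m².
α = τ/I = 14.3/0.8580 = 16.67 rad/s².
θ = ½αt² = ½(16.67)(23.6)² = 4641 rad.
Revolutions = θ/(2π) = 738.7.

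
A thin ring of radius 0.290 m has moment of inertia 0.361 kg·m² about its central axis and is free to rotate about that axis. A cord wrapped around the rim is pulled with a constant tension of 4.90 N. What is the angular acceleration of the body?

τ = F R = (4.90)(0.290) = 1.421 N·m.
From τ = Iα: α = 1.421/0.3610 = 3.936 rad/s².

α ≈ 3.94 rad/s²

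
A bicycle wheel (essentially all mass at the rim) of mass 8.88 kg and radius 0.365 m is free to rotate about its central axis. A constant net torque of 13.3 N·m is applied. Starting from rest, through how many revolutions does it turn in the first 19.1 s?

≈ 326 revolutions

I = MR² = (8.88)(0.365)² = 1.183 kg·m².
α = τ/I = 13.3/1.183 = 11.24 rad/s².
θ = ½αt² = ½(11.24)(19.1)² = 2051 rad.
Revolutions = θ/(2π) = 326.4.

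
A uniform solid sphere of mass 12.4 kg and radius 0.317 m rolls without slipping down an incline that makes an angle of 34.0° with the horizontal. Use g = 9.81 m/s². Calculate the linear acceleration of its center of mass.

Translation along the incline: Mg sinθ − f = Ma.
Rotation about the center: fR = Iα with I = (2/5)MR². No-slip gives a = αR, so f = (I/R²)a = (2/5)M a.
Substituting: Mg sinθ = (1 + 0.4000)Ma, so a = g sinθ/(1 + 0.4000) = (9.81) sin 34.0° / 1.400 = 3.918 m/s².

a ≈ 3.92 m/s²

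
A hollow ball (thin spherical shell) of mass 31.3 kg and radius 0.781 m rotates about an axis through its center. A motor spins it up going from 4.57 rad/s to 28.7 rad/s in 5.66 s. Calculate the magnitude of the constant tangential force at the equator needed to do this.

I = (2/3)MR² = (2/3)(31.3)(0.781)² = 12.73 kg·m².
α = Δω/Δt = (28.7 − 4.57)/5.66 = 4.263 rad/s².
The required torque is τ = Iα = (12.73)(4.263) = 54.26 N·m.
A tangential force at the equator gives τ = FR, so F = τ/R = 54.26/0.781 = 69.48 N.

F ≈ 69.5 N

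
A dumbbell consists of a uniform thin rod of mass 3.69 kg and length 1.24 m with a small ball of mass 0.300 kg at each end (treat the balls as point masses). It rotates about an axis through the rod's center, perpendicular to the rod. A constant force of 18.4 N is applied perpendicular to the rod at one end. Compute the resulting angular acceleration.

I_rod = (1/12)ML² = (1/12)(3.69)(1.24)² = 0.4728 kg·m².
I_balls = 2·m·(L/2)² = 2(0.300)(0.6200)² = 0.2306 kg·m².
Total I = 0.7035 kg·m².
τ = F·(L/2) = (18.4)(0.620) = 11.41 N·m.
α = τ/I = 11.41/0.7035 = 16.22 rad/s².

α ≈ 16.2 rad/s²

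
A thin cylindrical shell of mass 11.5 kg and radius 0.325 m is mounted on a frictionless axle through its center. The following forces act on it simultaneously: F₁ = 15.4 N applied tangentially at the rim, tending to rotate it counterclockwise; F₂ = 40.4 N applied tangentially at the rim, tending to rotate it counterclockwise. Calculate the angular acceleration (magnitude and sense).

α ≈ 14.9 rad/s², counterclockwise

I = MR² = (11.5)(0.325)² = 1.215 kg·m².
Taking counterclockwise as positive: τ₁ = +(15.4)(0.325) = +5.005 N·m; τ₂ = +(40.4)(0.325) = +13.13 N·m.
Net torque τ = 18.14 N·m.
α = τ/I = 18.14/1.215 = 14.93 rad/s².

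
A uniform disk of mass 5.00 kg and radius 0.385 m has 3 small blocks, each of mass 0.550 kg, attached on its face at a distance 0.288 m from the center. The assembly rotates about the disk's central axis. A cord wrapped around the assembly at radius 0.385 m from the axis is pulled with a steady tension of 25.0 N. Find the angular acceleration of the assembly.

I_disk = ½MR² = ½(5.00)(0.385)² = 0.3706 kg·m².
I_blocks = 3·m·r² = 3(0.550)(0.288)² = 0.1369 kg·m².
Total I = 0.5074 kg·m².
τ = F r = (25.0)(0.385) = 9.625 N·m.
α = τ/I = 9.625/0.5074 = 18.97 rad/s².

α ≈ 19.0 rad/s²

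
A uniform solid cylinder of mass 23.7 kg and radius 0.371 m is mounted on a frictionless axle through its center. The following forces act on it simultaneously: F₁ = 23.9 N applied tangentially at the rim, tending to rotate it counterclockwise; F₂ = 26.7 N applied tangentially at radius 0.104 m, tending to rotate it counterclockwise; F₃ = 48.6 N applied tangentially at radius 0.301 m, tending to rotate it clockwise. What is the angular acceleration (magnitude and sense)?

I = ½MR² = (1/2)(23.7)(0.371)² = 1.631 kg·m².
Taking counterclockwise as positive: τ₁ = +(23.9)(0.371) = +8.867 N·m; τ₂ = +(26.7)(0.104) = +2.777 N·m; τ₃ = −(48.6)(0.301) = −14.63 N·m.
Net torque τ = -2.985 N·m.
α = τ/I = -2.985/1.631 = -1.830 rad/s².

α ≈ 1.83 rad/s², clockwise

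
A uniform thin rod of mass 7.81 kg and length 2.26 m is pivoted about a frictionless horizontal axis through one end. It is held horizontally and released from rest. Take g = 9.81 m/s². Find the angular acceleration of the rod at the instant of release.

α ≈ 6.51 rad/s²

About the pivot, I = (1/3)ML² = (1/3)(7.81)(2.26)² = 13.30 kg·m².
The weight acts at the center, a distance L/2 = 1.130 m from the pivot; τ = Mg(L/2) = 86.58 N·m.
α = τ/I = 86.58/13.30 = 6.511 rad/s².
(Equivalently α = (3g/(2L)) = 6.511 rad/s².)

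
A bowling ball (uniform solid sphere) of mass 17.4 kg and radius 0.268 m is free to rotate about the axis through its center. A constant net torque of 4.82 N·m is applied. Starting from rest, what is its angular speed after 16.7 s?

I = (2/5)MR² = (2/5)(17.4)(0.268)² = 0.4999 kg·m².
α = τ/I = 4.82/0.4999 = 9.642 rad/s².
ω = ω₀ + αt = 0 + (9.642)(16.7) = 161.0 rad/s.

ω ≈ 161 rad/s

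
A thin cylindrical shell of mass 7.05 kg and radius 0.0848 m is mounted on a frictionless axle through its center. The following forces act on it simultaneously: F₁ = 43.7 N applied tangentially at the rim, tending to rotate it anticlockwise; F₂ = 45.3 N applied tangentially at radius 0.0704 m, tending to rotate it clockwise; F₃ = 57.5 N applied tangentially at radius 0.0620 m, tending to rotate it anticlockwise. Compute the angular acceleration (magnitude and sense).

α ≈ 80.5 rad/s², anticlockwise

I = MR² = (7.05)(0.0848)² = 0.05070 kg·m².
Taking anticlockwise as positive: τ₁ = +(43.7)(0.0848) = +3.706 N·m; τ₂ = −(45.3)(0.0704) = −3.189 N·m; τ₃ = +(57.5)(0.0620) = +3.565 N·m.
Net torque τ = 4.082 N·m.
α = τ/I = 4.082/0.05070 = 80.51 rad/s².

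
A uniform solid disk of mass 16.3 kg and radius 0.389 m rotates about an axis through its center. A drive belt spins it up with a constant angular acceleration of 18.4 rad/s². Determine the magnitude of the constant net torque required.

I = ½MR² = (1/2)(16.3)(0.389)² = 1.233 kg·m².
τ = Iα = (1.233)(18.40) = 22.69 N·m.

τ ≈ 22.7 N·m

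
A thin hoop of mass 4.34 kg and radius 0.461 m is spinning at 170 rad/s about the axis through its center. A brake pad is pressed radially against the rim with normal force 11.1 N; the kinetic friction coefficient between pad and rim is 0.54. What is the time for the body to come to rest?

I = MR² = (4.34)(0.461)² = 0.9223 kg·m².
Friction force f = μN = (0.54)(11.1) = 5.994 N at the rim; torque magnitude τ = fR = 2.763 N·m, opposing ω.
|α| = τ/I = 2.763/0.9223 = 2.996 rad/s² (deceleration).
0 = ω₀ − |α|t ⇒ t = ω₀/|α| = 170/2.996 = 56.74 s.

t ≈ 56.7 s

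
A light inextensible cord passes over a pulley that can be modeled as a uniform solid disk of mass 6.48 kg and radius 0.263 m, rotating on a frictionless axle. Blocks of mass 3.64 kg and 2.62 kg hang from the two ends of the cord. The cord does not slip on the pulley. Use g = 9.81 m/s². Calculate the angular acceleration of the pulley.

α ≈ 4.00 rad/s²

I = ½MR² = (1/2)(6.48)(0.263)² = 0.2241 kg·m².
Heavier block: m₁g − T₁ = m₁a. Lighter block: T₂ − m₂g = m₂a.
Pulley: (T₁ − T₂)R = Iα = I(a/R), so T₁ − T₂ = (I/R²)a = (1/2)M_p a = 3.240·a.
Adding the three: (m₁ − m₂)g = (m₁ + m₂ + 3.240)a, so a = (3.64 − 2.62)(9.81)/(3.64 + 2.62 + 3.240) = 1.053 m/s².
α = a/R = 1.053/0.263 = 4.005 rad/s².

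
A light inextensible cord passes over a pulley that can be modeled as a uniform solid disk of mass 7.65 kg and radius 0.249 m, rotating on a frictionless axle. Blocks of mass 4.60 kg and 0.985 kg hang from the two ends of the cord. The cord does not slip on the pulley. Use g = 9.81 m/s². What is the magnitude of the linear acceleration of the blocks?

I = ½MR² = (1/2)(7.65)(0.249)² = 0.2372 kg·m².
Heavier block: m₁g − T₁ = m₁a. Lighter block: T₂ − m₂g = m₂a.
Pulley: (T₁ − T₂)R = Iα = I(a/R), so T₁ − T₂ = (I/R²)a = (1/2)M_p a = 3.825·a.
Adding the three: (m₁ − m₂)g = (m₁ + m₂ + 3.825)a, so a = (4.60 − 0.985)(9.81)/(4.60 + 0.985 + 3.825) = 3.769 m/s².

a ≈ 3.77 m/s²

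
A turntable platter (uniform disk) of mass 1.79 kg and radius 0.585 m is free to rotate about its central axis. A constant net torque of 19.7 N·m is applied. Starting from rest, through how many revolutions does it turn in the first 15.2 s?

I = ½MR² = (1/2)(1.79)(0.585)² = 0.3063 kg·m².
α = τ/I = 19.7/0.3063 = 64.32 rad/s².
θ = ½αt² = ½(64.32)(15.2)² = 7430 rad.
Revolutions = θ/(2π) = 1183.

≈ 1180 revolutions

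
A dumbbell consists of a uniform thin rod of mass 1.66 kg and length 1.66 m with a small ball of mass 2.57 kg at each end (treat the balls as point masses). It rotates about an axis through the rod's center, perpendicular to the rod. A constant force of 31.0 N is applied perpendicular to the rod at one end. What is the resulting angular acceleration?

I_rod = (1/12)ML² = (1/12)(1.66)(1.66)² = 0.3812 kg·m².
I_balls = 2·m·(L/2)² = 2(2.57)(0.8300)² = 3.541 kg·m².
Total I = 3.922 kg·m².
τ = F·(L/2) = (31.0)(0.830) = 25.73 N·m.
α = τ/I = 25.73/3.922 = 6.560 rad/s².

α ≈ 6.56 rad/s²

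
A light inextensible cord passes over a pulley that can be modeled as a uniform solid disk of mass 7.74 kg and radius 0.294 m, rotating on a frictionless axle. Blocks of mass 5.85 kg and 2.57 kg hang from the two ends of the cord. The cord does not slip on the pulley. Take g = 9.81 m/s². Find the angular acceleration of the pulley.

I = ½MR² = (1/2)(7.74)(0.294)² = 0.3345 kg·m².
Heavier block: m₁g − T₁ = m₁a. Lighter block: T₂ − m₂g = m₂a.
Pulley: (T₁ − T₂)R = Iα = I(a/R), so T₁ − T₂ = (I/R²)a = (1/2)M_p a = 3.870·a.
Adding the three: (m₁ − m₂)g = (m₁ + m₂ + 3.870)a, so a = (5.85 − 2.57)(9.81)/(5.85 + 2.57 + 3.870) = 2.618 m/s².
α = a/R = 2.618/0.294 = 8.905 rad/s².

α ≈ 8.91 rad/s²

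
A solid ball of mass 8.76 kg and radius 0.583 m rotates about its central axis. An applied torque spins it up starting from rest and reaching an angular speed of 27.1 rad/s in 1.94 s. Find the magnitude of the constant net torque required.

I = (2/5)MR² = (2/5)(8.76)(0.583)² = 1.191 kg·m².
α = Δω/Δt = (27.1 − 0)/1.94 = 13.97 rad/s².
τ = Iα = (1.191)(13.97) = 16.64 N·m.

τ ≈ 16.6 N·m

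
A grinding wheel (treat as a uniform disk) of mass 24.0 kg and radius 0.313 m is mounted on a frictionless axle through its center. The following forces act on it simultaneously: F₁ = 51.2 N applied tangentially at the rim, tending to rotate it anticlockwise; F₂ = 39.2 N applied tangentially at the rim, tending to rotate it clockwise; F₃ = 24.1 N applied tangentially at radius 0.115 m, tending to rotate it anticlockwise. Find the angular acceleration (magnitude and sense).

I = ½MR² = (1/2)(24.0)(0.313)² = 1.176 kg·m².
Taking anticlockwise as positive: τ₁ = +(51.2)(0.313) = +16.03 N·m; τ₂ = −(39.2)(0.313) = −12.27 N·m; τ₃ = +(24.1)(0.115) = +2.772 N·m.
Net torque τ = 6.527 N·m.
α = τ/I = 6.527/1.176 = 5.552 rad/s².

α ≈ 5.55 rad/s², anticlockwise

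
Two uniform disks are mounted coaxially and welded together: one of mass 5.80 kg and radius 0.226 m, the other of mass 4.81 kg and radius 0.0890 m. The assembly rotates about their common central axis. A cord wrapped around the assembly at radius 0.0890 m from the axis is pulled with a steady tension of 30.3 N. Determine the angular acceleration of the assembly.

I = ½M₁R₁² + ½M₂R₂² = ½(5.80)(0.226)² + ½(4.81)(0.0890)² = 0.1672 kg·m².
τ = F r = (30.3)(0.0890) = 2.697 N·m.
α = τ/I = 2.697/0.1672 = 16.13 rad/s².

α ≈ 16.1 rad/s²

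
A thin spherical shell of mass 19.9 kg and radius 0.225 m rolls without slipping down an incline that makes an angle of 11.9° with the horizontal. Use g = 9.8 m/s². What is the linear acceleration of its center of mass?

a ≈ 1.21 m/s²

Translation along the incline: Mg sinθ − f = Ma.
Rotation about the center: fR = Iα with I = (2/3)MR². No-slip gives a = αR, so f = (I/R²)a = (2/3)M a.
Substituting: Mg sinθ = (1 + 0.6667)Ma, so a = g sinθ/(1 + 0.6667) = (9.8) sin 11.9° / 1.667 = 1.212 m/s².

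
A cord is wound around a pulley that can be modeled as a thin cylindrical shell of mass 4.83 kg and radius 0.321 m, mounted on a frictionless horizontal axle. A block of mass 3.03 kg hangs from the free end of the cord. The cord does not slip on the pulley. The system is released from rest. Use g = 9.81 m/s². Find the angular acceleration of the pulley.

I = MR² = (4.83)(0.321)² = 0.4977 kg·m².
Block: mg − T = ma. Pulley: TR = Iα. No-slip: a = αR, so T = (I/R²)a = 4.830·a.
Then mg = (m + 4.830)a, so a = (3.03)(9.81)/(3.03 + 4.830) = 3.782 m/s².
α = a/R = 3.782/0.321 = 11.78 rad/s².

α ≈ 11.8 rad/s²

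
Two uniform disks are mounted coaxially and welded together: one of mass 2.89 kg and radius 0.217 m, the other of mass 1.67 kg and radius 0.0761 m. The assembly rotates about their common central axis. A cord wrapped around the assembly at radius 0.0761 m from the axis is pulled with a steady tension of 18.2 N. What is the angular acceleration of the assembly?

I = ½M₁R₁² + ½M₂R₂² = ½(2.89)(0.217)² + ½(1.67)(0.0761)² = 0.07288 kg·m².
τ = F r = (18.2)(0.0761) = 1.385 N·m.
α = τ/I = 1.385/0.07288 = 19.00 rad/s².

α ≈ 19.0 rad/s²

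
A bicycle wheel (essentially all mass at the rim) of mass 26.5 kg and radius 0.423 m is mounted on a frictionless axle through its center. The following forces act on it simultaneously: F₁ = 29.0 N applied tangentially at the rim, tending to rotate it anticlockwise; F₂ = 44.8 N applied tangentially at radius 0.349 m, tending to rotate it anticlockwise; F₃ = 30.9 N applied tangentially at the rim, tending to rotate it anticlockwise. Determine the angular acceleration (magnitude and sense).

α ≈ 8.64 rad/s², anticlockwise

I = MR² = (26.5)(0.423)² = 4.742 kg·m².
Taking anticlockwise as positive: τ₁ = +(29.0)(0.423) = +12.27 N·m; τ₂ = +(44.8)(0.349) = +15.64 N·m; τ₃ = +(30.9)(0.423) = +13.07 N·m.
Net torque τ = 40.97 N·m.
α = τ/I = 40.97/4.742 = 8.641 rad/s².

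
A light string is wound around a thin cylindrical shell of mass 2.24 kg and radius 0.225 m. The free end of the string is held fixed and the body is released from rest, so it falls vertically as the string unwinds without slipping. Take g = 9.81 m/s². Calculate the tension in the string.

T ≈ 11.0 N

Translation: Mg − T = Ma. Rotation about the center: TR = Iα with I = MR².
With a = αR: T = (I/R²)a = M a, so Mg = (1 + 1.000)Ma.
a = g/(1 + 1.000) = 9.81/2.000 = 4.905 m/s².
T = 1.000·M·a = (1.000)(2.24)(4.905) = 10.99 N.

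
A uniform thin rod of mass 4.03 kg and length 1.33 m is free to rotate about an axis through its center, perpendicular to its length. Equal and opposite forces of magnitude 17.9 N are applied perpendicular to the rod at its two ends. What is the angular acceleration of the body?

α ≈ 40.1 rad/s²

I = (1/12)ML² = (1/12)(4.03)(1.33)² = 0.5941 kg·m².
The couple gives τ = F·(L/2) + F·(L/2) = F L = (17.9)(1.33) = 23.81 N·m.
From τ = Iα: α = 23.81/0.5941 = 40.08 rad/s².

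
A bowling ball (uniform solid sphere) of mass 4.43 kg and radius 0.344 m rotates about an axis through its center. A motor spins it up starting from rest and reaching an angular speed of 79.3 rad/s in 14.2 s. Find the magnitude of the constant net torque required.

τ ≈ 1.17 N·m

I = (2/5)MR² = (2/5)(4.43)(0.344)² = 0.2097 kg·m².
α = Δω/Δt = (79.3 − 0)/14.2 = 5.585 rad/s².
τ = Iα = (0.2097)(5.585) = 1.171 N·m.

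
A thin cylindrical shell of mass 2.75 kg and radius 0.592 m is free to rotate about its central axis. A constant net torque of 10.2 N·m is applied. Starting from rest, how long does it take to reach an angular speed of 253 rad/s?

t ≈ 23.9 s

I = MR² = (2.75)(0.592)² = 0.9638 kg·m².
α = τ/I = 10.2/0.9638 = 10.58 rad/s².
ω = αt ⇒ t = ω/α = 253/10.58 = 23.91 s.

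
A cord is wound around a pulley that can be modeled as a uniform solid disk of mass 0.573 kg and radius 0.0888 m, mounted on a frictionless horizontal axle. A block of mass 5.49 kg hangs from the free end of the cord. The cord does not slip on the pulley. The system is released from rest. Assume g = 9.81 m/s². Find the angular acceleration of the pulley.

α ≈ 105 rad/s²

I = ½MR² = (1/2)(0.573)(0.0888)² = 0.002259 kg·m².
Block: mg − T = ma. Pulley: TR = Iα. No-slip: a = αR, so T = (I/R²)a = 0.2865·a.
Then mg = (m + 0.2865)a, so a = (5.49)(9.81)/(5.49 + 0.2865) = 9.323 m/s².
α = a/R = 9.323/0.0888 = 105.0 rad/s².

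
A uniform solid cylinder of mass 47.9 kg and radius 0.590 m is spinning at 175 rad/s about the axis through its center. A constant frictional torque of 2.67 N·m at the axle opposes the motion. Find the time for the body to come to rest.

t ≈ 546 s

I = ½MR² = (1/2)(47.9)(0.590)² = 8.337 kg·m².
The net torque has magnitude 2.67 N·m, opposing ω.
|α| = τ/I = 2.670/8.337 = 0.3203 rad/s² (deceleration).
0 = ω₀ − |α|t ⇒ t = ω₀/|α| = 175/0.3203 = 546.4 s.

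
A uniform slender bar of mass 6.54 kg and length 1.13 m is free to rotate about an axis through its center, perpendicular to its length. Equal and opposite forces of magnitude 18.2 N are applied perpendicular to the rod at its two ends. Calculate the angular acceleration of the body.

I = (1/12)ML² = (1/12)(6.54)(1.13)² = 0.6959 kg·m².
The couple gives τ = F·(L/2) + F·(L/2) = F L = (18.2)(1.13) = 20.57 N·m.
Newton's second law for rotation, τ = Iα, gives α = τ/I = 20.57/0.6959 = 29.55 rad/s².

α ≈ 29.6 rad/s²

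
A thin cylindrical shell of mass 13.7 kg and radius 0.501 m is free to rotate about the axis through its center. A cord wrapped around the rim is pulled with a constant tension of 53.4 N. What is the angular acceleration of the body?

α ≈ 7.78 rad/s²

I = MR² = (13.7)(0.501)² = 3.439 kg·m².
τ = F R = (53.4)(0.501) = 26.75 N·m.
From τ = Iα: α = 26.75/3.439 = 7.780 rad/s².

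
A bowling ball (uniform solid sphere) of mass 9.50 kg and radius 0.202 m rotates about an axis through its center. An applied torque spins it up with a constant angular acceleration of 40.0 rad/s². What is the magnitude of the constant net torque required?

τ ≈ 6.20 N·m

I = (2/5)MR² = (2/5)(9.50)(0.202)² = 0.1551 kg·m².
τ = Iα = (0.1551)(40.00) = 6.202 N·m.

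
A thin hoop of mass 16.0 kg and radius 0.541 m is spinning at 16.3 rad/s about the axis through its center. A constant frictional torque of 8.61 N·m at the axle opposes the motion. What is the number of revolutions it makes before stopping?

I = MR² = (16.0)(0.541)² = 4.683 kg·m².
The net torque has magnitude 8.61 N·m, opposing ω.
|α| = τ/I = 8.610/4.683 = 1.839 rad/s² (deceleration).
ω² = ω₀² − 2|α|θ with ω = 0 ⇒ θ = ω₀²/(2|α|) = 72.25 rad = 11.50 rev.

≈ 11.5 revolutions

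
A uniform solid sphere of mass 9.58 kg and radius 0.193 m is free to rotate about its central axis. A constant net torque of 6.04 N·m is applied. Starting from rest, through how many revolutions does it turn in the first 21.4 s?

≈ 1540 revolutions

I = (2/5)MR² = (2/5)(9.58)(0.193)² = 0.1427 kg·m².
α = τ/I = 6.04/0.1427 = 42.32 rad/s².
θ = ½αt² = ½(42.32)(21.4)² = 9689 rad.
Revolutions = θ/(2π) = 1542.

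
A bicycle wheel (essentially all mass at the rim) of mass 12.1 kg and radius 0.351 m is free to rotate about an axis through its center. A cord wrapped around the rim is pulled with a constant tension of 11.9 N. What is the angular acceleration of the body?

α ≈ 2.80 rad/s²

I = MR² = (12.1)(0.351)² = 1.491 kg·m².
τ = F R = (11.9)(0.351) = 4.177 N·m.
From τ = Iα: α = 4.177/1.491 = 2.802 rad/s².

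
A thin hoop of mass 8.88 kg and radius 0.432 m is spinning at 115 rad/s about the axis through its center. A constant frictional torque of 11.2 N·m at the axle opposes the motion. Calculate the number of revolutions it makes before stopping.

I = MR² = (8.88)(0.432)² = 1.657 kg·m².
The net torque has magnitude 11.2 N·m, opposing ω.
|α| = τ/I = 11.20/1.657 = 6.758 rad/s² (deceleration).
ω² = ω₀² − 2|α|θ with ω = 0 ⇒ θ = ω₀²/(2|α|) = 978.4 rad = 155.7 rev.

≈ 156 revolutions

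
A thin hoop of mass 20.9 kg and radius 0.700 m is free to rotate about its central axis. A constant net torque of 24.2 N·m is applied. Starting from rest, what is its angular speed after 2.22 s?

I = MR² = (20.9)(0.700)² = 10.24 kg·m².
α = τ/I = 24.2/10.24 = 2.363 rad/s².
ω = ω₀ + αt = 0 + (2.363)(2.22) = 5.246 rad/s.

ω ≈ 5.25 rad/s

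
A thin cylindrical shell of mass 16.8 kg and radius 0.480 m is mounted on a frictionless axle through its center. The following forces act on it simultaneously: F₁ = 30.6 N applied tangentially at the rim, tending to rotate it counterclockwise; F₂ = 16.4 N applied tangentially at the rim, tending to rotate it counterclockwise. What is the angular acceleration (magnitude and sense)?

α ≈ 5.83 rad/s², counterclockwise

I = MR² = (16.8)(0.480)² = 3.871 kg·m².
Taking counterclockwise as positive: τ₁ = +(30.6)(0.480) = +14.69 N·m; τ₂ = +(16.4)(0.480) = +7.872 N·m.
Net torque τ = 22.56 N·m.
α = τ/I = 22.56/3.871 = 5.828 rad/s².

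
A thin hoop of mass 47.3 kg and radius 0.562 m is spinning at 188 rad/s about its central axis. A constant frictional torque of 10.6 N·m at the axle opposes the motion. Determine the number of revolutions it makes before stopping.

≈ 3960 revolutions

I = MR² = (47.3)(0.562)² = 14.94 kg·m².
The net torque has magnitude 10.6 N·m, opposing ω.
|α| = τ/I = 10.60/14.94 = 0.7095 rad/s² (deceleration).
ω² = ω₀² − 2|α|θ with ω = 0 ⇒ θ = ω₀²/(2|α|) = 24910 rad = 3964 rev.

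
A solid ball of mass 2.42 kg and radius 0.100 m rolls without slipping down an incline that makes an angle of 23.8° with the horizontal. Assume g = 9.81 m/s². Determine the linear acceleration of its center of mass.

Translation along the incline: Mg sinθ − f = Ma.
Rotation about the center: fR = Iα with I = (2/5)MR². No-slip gives a = αR, so f = (I/R²)a = (2/5)M a.
Substituting: Mg sinθ = (1 + 0.4000)Ma, so a = g sinθ/(1 + 0.4000) = (9.81) sin 23.8° / 1.400 = 2.828 m/s².

a ≈ 2.83 m/s²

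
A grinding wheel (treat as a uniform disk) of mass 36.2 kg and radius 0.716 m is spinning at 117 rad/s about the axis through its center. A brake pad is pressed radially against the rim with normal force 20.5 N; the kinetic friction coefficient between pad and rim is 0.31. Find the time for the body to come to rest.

t ≈ 239 s

I = ½MR² = (1/2)(36.2)(0.716)² = 9.279 kg·m².
Friction force f = μN = (0.31)(20.5) = 6.355 N at the rim; torque magnitude τ = fR = 4.550 N·m, opposing ω.
|α| = τ/I = 4.550/9.279 = 0.4904 rad/s² (deceleration).
0 = ω₀ − |α|t ⇒ t = ω₀/|α| = 117/0.4904 = 238.6 s.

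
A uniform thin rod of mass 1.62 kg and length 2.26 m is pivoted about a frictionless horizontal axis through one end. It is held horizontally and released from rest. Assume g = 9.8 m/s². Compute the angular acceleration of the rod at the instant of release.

α ≈ 6.50 rad/s²

About the pivot, I = (1/3)ML² = (1/3)(1.62)(2.26)² = 2.758 kg·m².
The weight acts at the center, a distance L/2 = 1.130 m from the pivot; τ = Mg(L/2) = 17.94 N·m.
α = τ/I = 17.94/2.758 = 6.504 rad/s².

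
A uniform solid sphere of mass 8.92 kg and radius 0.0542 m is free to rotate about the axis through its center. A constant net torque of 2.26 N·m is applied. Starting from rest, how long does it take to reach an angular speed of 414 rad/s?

I = (2/5)MR² = (2/5)(8.92)(0.0542)² = 0.01048 kg·m².
α = τ/I = 2.26/0.01048 = 215.6 rad/s².
ω = αt ⇒ t = ω/α = 414/215.6 = 1.920 s.

t ≈ 1.92 s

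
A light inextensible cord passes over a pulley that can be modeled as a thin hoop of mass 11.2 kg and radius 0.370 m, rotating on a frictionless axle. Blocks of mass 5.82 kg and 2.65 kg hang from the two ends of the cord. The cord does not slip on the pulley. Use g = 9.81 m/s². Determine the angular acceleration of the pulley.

α ≈ 4.27 rad/s²

I = MR² = (11.2)(0.370)² = 1.533 kg·m².
Heavier block: m₁g − T₁ = m₁a. Lighter block: T₂ − m₂g = m₂a.
Pulley: (T₁ − T₂)R = Iα = I(a/R), so T₁ − T₂ = (I/R²)a = 1·M_p a = 11.20·a.
Adding the three: (m₁ − m₂)g = (m₁ + m₂ + 11.20)a, so a = (5.82 − 2.65)(9.81)/(5.82 + 2.65 + 11.20) = 1.581 m/s².
α = a/R = 1.581/0.370 = 4.273 rad/s².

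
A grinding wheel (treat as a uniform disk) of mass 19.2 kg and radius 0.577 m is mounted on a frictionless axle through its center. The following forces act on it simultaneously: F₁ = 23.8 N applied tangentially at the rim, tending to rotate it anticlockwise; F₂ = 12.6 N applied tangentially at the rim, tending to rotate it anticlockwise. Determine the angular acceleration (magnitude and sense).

I = ½MR² = (1/2)(19.2)(0.577)² = 3.196 kg·m².
Taking anticlockwise as positive: τ₁ = +(23.8)(0.577) = +13.73 N·m; τ₂ = +(12.6)(0.577) = +7.270 N·m.
Net torque τ = 21.00 N·m.
α = τ/I = 21.00/3.196 = 6.571 rad/s².

α ≈ 6.57 rad/s², anticlockwise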